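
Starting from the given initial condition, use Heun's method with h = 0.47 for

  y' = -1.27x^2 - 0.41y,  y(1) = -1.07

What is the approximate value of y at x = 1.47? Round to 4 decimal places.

-1.7695

Heun: k1 = f(x_n, y_n); k2 = f(x_n + h, y_n + h·k1); y_{n+1} = y_n + (h/2)·(k1 + k2).
x=1.000000, y=-1.070000:
  k1 = f(1.000000, -1.070000) = -0.831300
  k2 = f(1.470000, -1.460711) = -2.145451
  y ← -1.070000 + (0.47/2)·(-0.831300 + (-2.145451)) = -1.769537
y(1.47) ≈ -1.7695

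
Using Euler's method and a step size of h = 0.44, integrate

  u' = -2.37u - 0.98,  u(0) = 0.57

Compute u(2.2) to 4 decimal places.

Euler: u_{n+1} = u_n + h·f(s_n, u_n).
s=0.000000, u=0.570000: f=-2.330900 → u ← 0.570000 + 0.44·(-2.330900) = -0.455596
s=0.440000, u=-0.455596: f=0.099763 → u ← -0.455596 + 0.44·0.099763 = -0.411700
s=0.880000, u=-0.411700: f=-0.004270 → u ← -0.411700 + 0.44·(-0.004270) = -0.413579
s=1.320000, u=-0.413579: f=0.000183 → u ← -0.413579 + 0.44·0.000183 = -0.413499
s=1.760000, u=-0.413499: f=-0.000008 → u ← -0.413499 + 0.44·(-0.000008) = -0.413502
u(2.2) ≈ -0.4135

-0.4135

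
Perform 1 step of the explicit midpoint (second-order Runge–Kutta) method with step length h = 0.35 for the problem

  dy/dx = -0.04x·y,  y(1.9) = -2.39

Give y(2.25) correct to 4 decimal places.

-2.3215

Midpoint: k1 = f(x_n, y_n); k2 = f(x_n + h/2, y_n + (h/2)·k1); y_{n+1} = y_n + h·k2.
x=1.900000, y=-2.390000:
  k1 = f(1.900000, -2.390000) = 0.181640
  k2 = f(2.075000, -2.358213) = 0.195732
  y ← -2.390000 + 0.35·0.195732 = -2.321494
y(2.25) ≈ -2.3215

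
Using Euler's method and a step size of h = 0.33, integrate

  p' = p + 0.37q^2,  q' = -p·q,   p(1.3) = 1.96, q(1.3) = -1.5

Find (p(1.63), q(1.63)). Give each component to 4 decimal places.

Euler on (p,q): p_{n+1} = p_n + h·p', q_{n+1} = q_n + h·q'.
1.300000: (1.960000, -1.500000); f=(2.792500, 2.940000) → (2.881525, -0.529800)
(p(1.63), q(1.63)) ≈ (2.8815, -0.5298)

2.8815, -0.5298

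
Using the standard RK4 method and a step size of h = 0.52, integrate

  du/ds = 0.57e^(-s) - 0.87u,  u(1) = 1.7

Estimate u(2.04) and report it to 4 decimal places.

0.7706

RK4: k1 = f(s_n, u_n); k2 = f(s_n + h/2, u_n + (h/2)·k1); k3 = f(s_n + h/2, u_n + (h/2)·k2); k4 = f(s_n + h, u_n + h·k3); u_{n+1} = u_n + (h/6)·(k1 + 2k2 + 2k3 + k4).
s=1.000000, u=1.700000:
  k1 = f(1.000000, 1.700000) = -1.269309
  k2 = f(1.260000, 1.369980) = -1.030200
  k3 = f(1.260000, 1.432148) = -1.084286
  k4 = f(1.520000, 1.136171) = -0.863803
  u ← 1.700000 + (0.52/6)·(k1 + 2k2 + 2k3 + k4) = 1.148619
s=1.520000, u=1.148619:
  k1 = f(1.520000, 1.148619) = -0.874633
  k2 = f(1.780000, 0.921215) = -0.705333
  k3 = f(1.780000, 0.965233) = -0.743629
  k4 = f(2.040000, 0.761932) = -0.588765
  u ← 1.148619 + (0.52/6)·(k1 + 2k2 + 2k3 + k4) = 0.770638
u(2.04) ≈ 0.7706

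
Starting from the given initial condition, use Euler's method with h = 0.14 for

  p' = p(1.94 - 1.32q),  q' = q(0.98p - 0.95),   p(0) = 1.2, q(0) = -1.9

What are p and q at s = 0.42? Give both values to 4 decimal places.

Euler on (p,q): p_{n+1} = p_n + h·p', q_{n+1} = q_n + h·q'.
0.000000: (1.200000, -1.900000); f=(5.337600, -0.429400) → (1.947264, -1.960116)
0.140000: (1.947264, -1.960116); f=(8.815952, -1.878416) → (3.181497, -2.223094)
0.280000: (3.181497, -2.223094); f=(15.508159, -4.819373) → (5.352639, -2.897806)
(p(0.42), q(0.42)) ≈ (5.3526, -2.8978)

5.3526, -2.8978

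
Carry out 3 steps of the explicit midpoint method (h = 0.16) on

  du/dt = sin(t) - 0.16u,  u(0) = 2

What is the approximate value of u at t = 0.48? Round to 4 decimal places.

1.9627

Midpoint: k1 = f(t_n, u_n); k2 = f(t_n + h/2, u_n + (h/2)·k1); u_{n+1} = u_n + h·k2.
t=0.000000, u=2.000000:
  k1 = f(0.000000, 2.000000) = -0.320000
  k2 = f(0.080000, 1.974400) = -0.235989
  u ← 2.000000 + 0.16·(-0.235989) = 1.962242
t=0.160000, u=1.962242:
  k1 = f(0.160000, 1.962242) = -0.154640
  k2 = f(0.240000, 1.949870) = -0.074277
  u ← 1.962242 + 0.16·(-0.074277) = 1.950357
t=0.320000, u=1.950357:
  k1 = f(0.320000, 1.950357) = 0.002509
  k2 = f(0.400000, 1.950558) = 0.077329
  u ← 1.950357 + 0.16·0.077329 = 1.962730
u(0.48) ≈ 1.9627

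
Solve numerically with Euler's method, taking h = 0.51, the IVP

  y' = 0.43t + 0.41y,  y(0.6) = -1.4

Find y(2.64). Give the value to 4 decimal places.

-1.5070

Euler: y_{n+1} = y_n + h·f(t_n, y_n).
t=0.600000, y=-1.400000: f=-0.316000 → y ← -1.400000 + 0.51·(-0.316000) = -1.561160
t=1.110000, y=-1.561160: f=-0.162776 → y ← -1.561160 + 0.51·(-0.162776) = -1.644176
t=1.620000, y=-1.644176: f=0.022488 → y ← -1.644176 + 0.51·0.022488 = -1.632707
t=2.130000, y=-1.632707: f=0.246490 → y ← -1.632707 + 0.51·0.246490 = -1.506997
y(2.64) ≈ -1.5070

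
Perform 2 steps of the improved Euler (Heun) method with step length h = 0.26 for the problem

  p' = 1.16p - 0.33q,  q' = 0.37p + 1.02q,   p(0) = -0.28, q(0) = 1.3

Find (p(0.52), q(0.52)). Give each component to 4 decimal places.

Heun on (p,q): k1 = f(t_n, state_n); k2 = f(t_n + h, state_n + h·k1); state_{n+1} = state_n + (h/2)·(k1 + k2).
0.000000: (-0.280000, 1.300000)
  k1 = (-0.753800, 1.222400)
  predictor → (-0.475988, 1.617824)
  k2 = (-1.086028, 1.474065)
  → (-0.519178, 1.650540)
0.260000: (-0.519178, 1.650540)
  k1 = (-1.146924, 1.491456)
  predictor → (-0.817378, 2.038319)
  k2 = (-1.620804, 1.776655)
  → (-0.878982, 2.075395)
(p(0.52), q(0.52)) ≈ (-0.8790, 2.0754)

-0.8790, 2.0754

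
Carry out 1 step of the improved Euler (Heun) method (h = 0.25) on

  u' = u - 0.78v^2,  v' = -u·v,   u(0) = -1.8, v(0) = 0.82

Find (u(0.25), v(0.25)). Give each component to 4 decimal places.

Heun on (u,v): k1 = f(t_n, state_n); k2 = f(t_n + h, state_n + h·k1); state_{n+1} = state_n + (h/2)·(k1 + k2).
0.000000: (-1.800000, 0.820000)
  k1 = (-2.324472, 1.476000)
  predictor → (-2.381118, 1.189000)
  k2 = (-3.483820, 2.831149)
  → (-2.526037, 1.358394)
(u(0.25), v(0.25)) ≈ (-2.5260, 1.3584)

-2.5260, 1.3584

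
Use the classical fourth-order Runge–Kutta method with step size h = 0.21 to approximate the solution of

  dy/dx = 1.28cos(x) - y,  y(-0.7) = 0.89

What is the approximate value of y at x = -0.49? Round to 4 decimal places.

0.9223

RK4: k1 = f(x_n, y_n); k2 = f(x_n + h/2, y_n + (h/2)·k1); k3 = f(x_n + h/2, y_n + (h/2)·k2); k4 = f(x_n + h, y_n + h·k3); y_{n+1} = y_n + (h/6)·(k1 + 2k2 + 2k3 + k4).
x=-0.700000, y=0.890000:
  k1 = f(-0.700000, 0.890000) = 0.088998
  k2 = f(-0.595000, 0.899345) = 0.160685
  k3 = f(-0.595000, 0.906872) = 0.153158
  k4 = f(-0.490000, 0.922163) = 0.207223
  y ← 0.890000 + (0.21/6)·(k1 + 2k2 + 2k3 + k4) = 0.922337
y(-0.49) ≈ 0.9223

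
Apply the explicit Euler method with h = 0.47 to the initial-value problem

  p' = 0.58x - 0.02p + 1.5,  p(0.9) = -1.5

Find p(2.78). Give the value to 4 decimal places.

3.0676

Euler: p_{n+1} = p_n + h·f(x_n, p_n).
x=0.900000, p=-1.500000: f=2.052000 → p ← -1.500000 + 0.47·2.052000 = -0.535560
x=1.370000, p=-0.535560: f=2.305311 → p ← -0.535560 + 0.47·2.305311 = 0.547936
x=1.840000, p=0.547936: f=2.556241 → p ← 0.547936 + 0.47·2.556241 = 1.749370
x=2.310000, p=1.749370: f=2.804813 → p ← 1.749370 + 0.47·2.804813 = 3.067632
p(2.78) ≈ 3.0676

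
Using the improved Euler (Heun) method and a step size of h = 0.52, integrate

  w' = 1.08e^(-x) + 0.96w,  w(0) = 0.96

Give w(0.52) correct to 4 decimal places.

Heun: k1 = f(x_n, w_n); k2 = f(x_n + h, w_n + h·k1); w_{n+1} = w_n + (h/2)·(k1 + k2).
x=0.000000, w=0.960000:
  k1 = f(0.000000, 0.960000) = 2.001600
  k2 = f(0.520000, 2.000832) = 2.562881
  w ← 0.960000 + (0.52/2)·(2.001600 + 2.562881) = 2.146765
w(0.52) ≈ 2.1468

2.1468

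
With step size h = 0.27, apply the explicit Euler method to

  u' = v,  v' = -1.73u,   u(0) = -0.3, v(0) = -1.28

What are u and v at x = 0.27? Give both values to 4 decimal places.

Euler on (u,v): u_{n+1} = u_n + h·u', v_{n+1} = v_n + h·v'.
0.000000: (-0.300000, -1.280000); f=(-1.280000, 0.519000) → (-0.645600, -1.139870)
(u(0.27), v(0.27)) ≈ (-0.6456, -1.1399)

-0.6456, -1.1399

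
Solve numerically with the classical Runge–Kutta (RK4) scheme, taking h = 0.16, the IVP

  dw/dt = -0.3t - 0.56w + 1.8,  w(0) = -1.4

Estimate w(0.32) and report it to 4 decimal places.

-0.6575

RK4: k1 = f(t_n, w_n); k2 = f(t_n + h/2, w_n + (h/2)·k1); k3 = f(t_n + h/2, w_n + (h/2)·k2); k4 = f(t_n + h, w_n + h·k3); w_{n+1} = w_n + (h/6)·(k1 + 2k2 + 2k3 + k4).
t=0.000000, w=-1.400000:
  k1 = f(0.000000, -1.400000) = 2.584000
  k2 = f(0.080000, -1.193280) = 2.444237
  k3 = f(0.080000, -1.204461) = 2.450498
  k4 = f(0.160000, -1.007920) = 2.316435
  w ← -1.400000 + (0.16/6)·(k1 + 2k2 + 2k3 + k4) = -1.008269
t=0.160000, w=-1.008269:
  k1 = f(0.160000, -1.008269) = 2.316631
  k2 = f(0.240000, -0.822939) = 2.188846
  k3 = f(0.240000, -0.833162) = 2.194570
  k4 = f(0.320000, -0.657138) = 2.071997
  w ← -1.008269 + (0.16/6)·(k1 + 2k2 + 2k3 + k4) = -0.657457
w(0.32) ≈ -0.6575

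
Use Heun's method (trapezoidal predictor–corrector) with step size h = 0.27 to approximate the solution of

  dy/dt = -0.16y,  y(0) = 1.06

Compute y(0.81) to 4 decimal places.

0.9312

Heun: k1 = f(t_n, y_n); k2 = f(t_n + h, y_n + h·k1); y_{n+1} = y_n + (h/2)·(k1 + k2).
t=0.000000, y=1.060000:
  k1 = f(0.000000, 1.060000) = -0.169600
  k2 = f(0.270000, 1.014208) = -0.162273
  y ← 1.060000 + (0.27/2)·(-0.169600 + (-0.162273)) = 1.015197
t=0.270000, y=1.015197:
  k1 = f(0.270000, 1.015197) = -0.162432
  k2 = f(0.540000, 0.971341) = -0.155414
  y ← 1.015197 + (0.27/2)·(-0.162432 + (-0.155414)) = 0.972288
t=0.540000, y=0.972288:
  k1 = f(0.540000, 0.972288) = -0.155566
  k2 = f(0.810000, 0.930285) = -0.148846
  y ← 0.972288 + (0.27/2)·(-0.155566 + (-0.148846)) = 0.931192
y(0.81) ≈ 0.9312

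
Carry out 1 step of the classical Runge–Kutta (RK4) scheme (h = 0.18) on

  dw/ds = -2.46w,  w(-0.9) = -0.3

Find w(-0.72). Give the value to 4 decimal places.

-0.1927

RK4: k1 = f(s_n, w_n); k2 = f(s_n + h/2, w_n + (h/2)·k1); k3 = f(s_n + h/2, w_n + (h/2)·k2); k4 = f(s_n + h, w_n + h·k3); w_{n+1} = w_n + (h/6)·(k1 + 2k2 + 2k3 + k4).
s=-0.900000, w=-0.300000:
  k1 = f(-0.900000, -0.300000) = 0.738000
  k2 = f(-0.810000, -0.233580) = 0.574607
  k3 = f(-0.810000, -0.248285) = 0.610782
  k4 = f(-0.720000, -0.190059) = 0.467546
  w ← -0.300000 + (0.18/6)·(k1 + 2k2 + 2k3 + k4) = -0.192710
w(-0.72) ≈ -0.1927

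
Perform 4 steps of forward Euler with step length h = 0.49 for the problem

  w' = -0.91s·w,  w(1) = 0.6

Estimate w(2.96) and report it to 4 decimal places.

Euler: w_{n+1} = w_n + h·f(s_n, w_n).
s=1.000000, w=0.600000: f=-0.546000 → w ← 0.600000 + 0.49·(-0.546000) = 0.332460
s=1.490000, w=0.332460: f=-0.450783 → w ← 0.332460 + 0.49·(-0.450783) = 0.111577
s=1.980000, w=0.111577: f=-0.201039 → w ← 0.111577 + 0.49·(-0.201039) = 0.013068
s=2.470000, w=0.013068: f=-0.029372 → w ← 0.013068 + 0.49·(-0.029372) = -0.001325
w(2.96) ≈ -0.0013

-0.0013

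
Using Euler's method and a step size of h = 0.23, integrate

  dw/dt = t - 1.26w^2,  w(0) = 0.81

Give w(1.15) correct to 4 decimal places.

Euler: w_{n+1} = w_n + h·f(t_n, w_n).
t=0.000000, w=0.810000: f=-0.826686 → w ← 0.810000 + 0.23·(-0.826686) = 0.619862
t=0.230000, w=0.619862: f=-0.254129 → w ← 0.619862 + 0.23·(-0.254129) = 0.561413
t=0.460000, w=0.561413: f=0.062868 → w ← 0.561413 + 0.23·0.062868 = 0.575872
t=0.690000, w=0.575872: f=0.272148 → w ← 0.575872 + 0.23·0.272148 = 0.638466
t=0.920000, w=0.638466: f=0.406375 → w ← 0.638466 + 0.23·0.406375 = 0.731932
w(1.15) ≈ 0.7319

0.7319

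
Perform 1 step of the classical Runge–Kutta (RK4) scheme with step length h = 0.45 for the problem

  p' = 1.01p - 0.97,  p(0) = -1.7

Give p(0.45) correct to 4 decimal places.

-3.2303

RK4: k1 = f(s_n, p_n); k2 = f(s_n + h/2, p_n + (h/2)·k1); k3 = f(s_n + h/2, p_n + (h/2)·k2); k4 = f(s_n + h, p_n + h·k3); p_{n+1} = p_n + (h/6)·(k1 + 2k2 + 2k3 + k4).
s=0.000000, p=-1.700000:
  k1 = f(0.000000, -1.700000) = -2.687000
  k2 = f(0.225000, -2.304575) = -3.297621
  k3 = f(0.225000, -2.441965) = -3.436384
  k4 = f(0.450000, -3.246373) = -4.248837
  p ← -1.700000 + (0.45/6)·(k1 + 2k2 + 2k3 + k4) = -3.230289
p(0.45) ≈ -3.2303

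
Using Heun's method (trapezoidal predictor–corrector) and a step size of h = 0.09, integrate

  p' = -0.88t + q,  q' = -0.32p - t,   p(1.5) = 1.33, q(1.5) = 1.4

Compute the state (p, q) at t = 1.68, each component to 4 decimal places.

Heun on (p,q): k1 = f(t_n, state_n); k2 = f(t_n + h, state_n + h·k1); state_{n+1} = state_n + (h/2)·(k1 + k2).
1.500000: (1.330000, 1.400000)
  k1 = (0.080000, -1.925600)
  predictor → (1.337200, 1.226696)
  k2 = (-0.172504, -2.017904)
  → (1.325837, 1.222542)
1.590000: (1.325837, 1.222542)
  k1 = (-0.176658, -2.014268)
  predictor → (1.309938, 1.041258)
  k2 = (-0.437142, -2.099180)
  → (1.298216, 1.037437)
(p(1.68), q(1.68)) ≈ (1.2982, 1.0374)

1.2982, 1.0374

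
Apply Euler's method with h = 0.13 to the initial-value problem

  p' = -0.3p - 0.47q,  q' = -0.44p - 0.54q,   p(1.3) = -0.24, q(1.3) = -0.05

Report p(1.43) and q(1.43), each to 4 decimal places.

Euler on (p,q): p_{n+1} = p_n + h·p', q_{n+1} = q_n + h·q'.
1.300000: (-0.240000, -0.050000); f=(0.095500, 0.132600) → (-0.227585, -0.032762)
(p(1.43), q(1.43)) ≈ (-0.2276, -0.0328)

-0.2276, -0.0328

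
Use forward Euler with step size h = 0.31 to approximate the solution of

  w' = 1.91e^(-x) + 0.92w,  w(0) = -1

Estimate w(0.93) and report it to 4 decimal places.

Euler: w_{n+1} = w_n + h·f(x_n, w_n).
x=0.000000, w=-1.000000: f=0.990000 → w ← -1.000000 + 0.31·0.990000 = -0.693100
x=0.310000, w=-0.693100: f=0.763232 → w ← -0.693100 + 0.31·0.763232 = -0.456498
x=0.620000, w=-0.456498: f=0.607496 → w ← -0.456498 + 0.31·0.607496 = -0.268175
w(0.93) ≈ -0.2682

-0.2682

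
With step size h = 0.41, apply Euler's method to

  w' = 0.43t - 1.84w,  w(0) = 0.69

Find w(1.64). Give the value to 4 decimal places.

0.2592

Euler: w_{n+1} = w_n + h·f(t_n, w_n).
t=0.000000, w=0.690000: f=-1.269600 → w ← 0.690000 + 0.41·(-1.269600) = 0.169464
t=0.410000, w=0.169464: f=-0.135514 → w ← 0.169464 + 0.41·(-0.135514) = 0.113903
t=0.820000, w=0.113903: f=0.143018 → w ← 0.113903 + 0.41·0.143018 = 0.172541
t=1.230000, w=0.172541: f=0.211425 → w ← 0.172541 + 0.41·0.211425 = 0.259225
w(1.64) ≈ 0.2592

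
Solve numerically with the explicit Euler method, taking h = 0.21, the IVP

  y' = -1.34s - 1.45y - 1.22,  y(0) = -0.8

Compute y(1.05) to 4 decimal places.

-1.2714

Euler: y_{n+1} = y_n + h·f(s_n, y_n).
s=0.000000, y=-0.800000: f=-0.060000 → y ← -0.800000 + 0.21·(-0.060000) = -0.812600
s=0.210000, y=-0.812600: f=-0.323130 → y ← -0.812600 + 0.21·(-0.323130) = -0.880457
s=0.420000, y=-0.880457: f=-0.506137 → y ← -0.880457 + 0.21·(-0.506137) = -0.986746
s=0.630000, y=-0.986746: f=-0.633418 → y ← -0.986746 + 0.21·(-0.633418) = -1.119764
s=0.840000, y=-1.119764: f=-0.721942 → y ← -1.119764 + 0.21·(-0.721942) = -1.271372
y(1.05) ≈ -1.2714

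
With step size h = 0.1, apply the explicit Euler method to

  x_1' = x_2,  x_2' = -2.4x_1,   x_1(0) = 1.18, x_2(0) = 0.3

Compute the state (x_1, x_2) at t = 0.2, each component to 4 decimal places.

Euler on (x_1,x_2): x_1_{n+1} = x_1_n + h·x_1', x_2_{n+1} = x_2_n + h·x_2'.
0.000000: (1.180000, 0.300000); f=(0.300000, -2.832000) → (1.210000, 0.016800)
0.100000: (1.210000, 0.016800); f=(0.016800, -2.904000) → (1.211680, -0.273600)
(x_1(0.2), x_2(0.2)) ≈ (1.2117, -0.2736)

1.2117, -0.2736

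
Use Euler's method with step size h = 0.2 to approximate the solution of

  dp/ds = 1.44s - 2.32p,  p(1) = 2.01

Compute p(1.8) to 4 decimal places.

Euler: p_{n+1} = p_n + h·f(s_n, p_n).
s=1.000000, p=2.010000: f=-3.223200 → p ← 2.010000 + 0.2·(-3.223200) = 1.365360
s=1.200000, p=1.365360: f=-1.439635 → p ← 1.365360 + 0.2·(-1.439635) = 1.077433
s=1.400000, p=1.077433: f=-0.483644 → p ← 1.077433 + 0.2·(-0.483644) = 0.980704
s=1.600000, p=0.980704: f=0.028767 → p ← 0.980704 + 0.2·0.028767 = 0.986457
p(1.8) ≈ 0.9865

0.9865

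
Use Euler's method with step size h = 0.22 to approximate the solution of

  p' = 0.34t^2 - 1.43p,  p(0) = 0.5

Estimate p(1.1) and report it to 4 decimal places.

0.1639

Euler: p_{n+1} = p_n + h·f(t_n, p_n).
t=0.000000, p=0.500000: f=-0.715000 → p ← 0.500000 + 0.22·(-0.715000) = 0.342700
t=0.220000, p=0.342700: f=-0.473605 → p ← 0.342700 + 0.22·(-0.473605) = 0.238507
t=0.440000, p=0.238507: f=-0.275241 → p ← 0.238507 + 0.22·(-0.275241) = 0.177954
t=0.660000, p=0.177954: f=-0.106370 → p ← 0.177954 + 0.22·(-0.106370) = 0.154552
t=0.880000, p=0.154552: f=0.042286 → p ← 0.154552 + 0.22·0.042286 = 0.163855
p(1.1) ≈ 0.1639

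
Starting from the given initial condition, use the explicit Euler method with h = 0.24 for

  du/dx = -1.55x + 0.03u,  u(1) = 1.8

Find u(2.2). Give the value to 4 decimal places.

-0.9205

Euler: u_{n+1} = u_n + h·f(x_n, u_n).
x=1.000000, u=1.800000: f=-1.496000 → u ← 1.800000 + 0.24·(-1.496000) = 1.440960
x=1.240000, u=1.440960: f=-1.878771 → u ← 1.440960 + 0.24·(-1.878771) = 0.990055
x=1.480000, u=0.990055: f=-2.264298 → u ← 0.990055 + 0.24·(-2.264298) = 0.446623
x=1.720000, u=0.446623: f=-2.652601 → u ← 0.446623 + 0.24·(-2.652601) = -0.190001
x=1.960000, u=-0.190001: f=-3.043700 → u ← -0.190001 + 0.24·(-3.043700) = -0.920489
u(2.2) ≈ -0.9205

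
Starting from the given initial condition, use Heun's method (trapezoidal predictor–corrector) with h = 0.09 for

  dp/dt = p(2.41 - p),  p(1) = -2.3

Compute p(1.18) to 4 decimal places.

Heun: k1 = f(t_n, p_n); k2 = f(t_n + h, p_n + h·k1); p_{n+1} = p_n + (h/2)·(k1 + k2).
t=1.000000, p=-2.300000:
  k1 = f(1.000000, -2.300000) = -10.833000
  k2 = f(1.090000, -3.274970) = -18.618106
  p ← -2.300000 + (0.09/2)·(-10.833000 + (-18.618106)) = -3.625300
t=1.090000, p=-3.625300:
  k1 = f(1.090000, -3.625300) = -21.879771
  k2 = f(1.180000, -5.594479) = -44.780892
  p ← -3.625300 + (0.09/2)·(-21.879771 + (-44.780892)) = -6.625030
p(1.18) ≈ -6.6250

-6.6250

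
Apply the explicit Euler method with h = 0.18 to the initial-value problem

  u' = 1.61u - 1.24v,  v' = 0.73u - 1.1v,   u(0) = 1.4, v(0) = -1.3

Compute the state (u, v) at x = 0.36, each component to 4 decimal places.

Euler on (u,v): u_{n+1} = u_n + h·u', v_{n+1} = v_n + h·v'.
0.000000: (1.400000, -1.300000); f=(3.866000, 2.452000) → (2.095880, -0.858640)
0.180000: (2.095880, -0.858640); f=(4.439080, 2.474496) → (2.894914, -0.413231)
(u(0.36), v(0.36)) ≈ (2.8949, -0.4132)

2.8949, -0.4132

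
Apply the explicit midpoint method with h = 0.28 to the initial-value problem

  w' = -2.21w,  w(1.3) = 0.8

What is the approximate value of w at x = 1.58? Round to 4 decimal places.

Midpoint: k1 = f(x_n, w_n); k2 = f(x_n + h/2, w_n + (h/2)·k1); w_{n+1} = w_n + h·k2.
x=1.300000, w=0.800000:
  k1 = f(1.300000, 0.800000) = -1.768000
  k2 = f(1.440000, 0.552480) = -1.220981
  w ← 0.800000 + 0.28·(-1.220981) = 0.458125
w(1.58) ≈ 0.4581

0.4581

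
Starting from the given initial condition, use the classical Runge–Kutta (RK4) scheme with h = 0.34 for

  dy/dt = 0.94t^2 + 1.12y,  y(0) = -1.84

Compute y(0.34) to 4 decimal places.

-2.6790

RK4: k1 = f(t_n, y_n); k2 = f(t_n + h/2, y_n + (h/2)·k1); k3 = f(t_n + h/2, y_n + (h/2)·k2); k4 = f(t_n + h, y_n + h·k3); y_{n+1} = y_n + (h/6)·(k1 + 2k2 + 2k3 + k4).
t=0.000000, y=-1.840000:
  k1 = f(0.000000, -1.840000) = -2.060800
  k2 = f(0.170000, -2.190336) = -2.426010
  k3 = f(0.170000, -2.252422) = -2.495546
  k4 = f(0.340000, -2.688486) = -2.902440
  y ← -1.840000 + (0.34/6)·(k1 + 2k2 + 2k3 + k4) = -2.679027
y(0.34) ≈ -2.6790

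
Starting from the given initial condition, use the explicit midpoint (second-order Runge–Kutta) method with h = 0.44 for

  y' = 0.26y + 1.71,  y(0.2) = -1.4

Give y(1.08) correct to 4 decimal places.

-0.0720

Midpoint: k1 = f(t_n, y_n); k2 = f(t_n + h/2, y_n + (h/2)·k1); y_{n+1} = y_n + h·k2.
t=0.200000, y=-1.400000:
  k1 = f(0.200000, -1.400000) = 1.346000
  k2 = f(0.420000, -1.103880) = 1.422991
  y ← -1.400000 + 0.44·1.422991 = -0.773884
t=0.640000, y=-0.773884:
  k1 = f(0.640000, -0.773884) = 1.508790
  k2 = f(0.860000, -0.441950) = 1.595093
  y ← -0.773884 + 0.44·1.595093 = -0.072043
y(1.08) ≈ -0.0720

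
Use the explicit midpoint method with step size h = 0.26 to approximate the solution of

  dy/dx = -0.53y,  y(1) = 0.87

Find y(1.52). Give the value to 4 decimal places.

Midpoint: k1 = f(x_n, y_n); k2 = f(x_n + h/2, y_n + (h/2)·k1); y_{n+1} = y_n + h·k2.
x=1.000000, y=0.870000:
  k1 = f(1.000000, 0.870000) = -0.461100
  k2 = f(1.130000, 0.810057) = -0.429330
  y ← 0.870000 + 0.26·(-0.429330) = 0.758374
x=1.260000, y=0.758374:
  k1 = f(1.260000, 0.758374) = -0.401938
  k2 = f(1.390000, 0.706122) = -0.374245
  y ← 0.758374 + 0.26·(-0.374245) = 0.661071
y(1.52) ≈ 0.6611

0.6611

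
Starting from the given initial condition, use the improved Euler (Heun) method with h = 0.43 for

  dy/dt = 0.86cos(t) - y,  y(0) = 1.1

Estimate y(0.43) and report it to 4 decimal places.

Heun: k1 = f(t_n, y_n); k2 = f(t_n + h, y_n + h·k1); y_{n+1} = y_n + (h/2)·(k1 + k2).
t=0.000000, y=1.100000:
  k1 = f(0.000000, 1.100000) = -0.240000
  k2 = f(0.430000, 0.996800) = -0.215089
  y ← 1.100000 + (0.43/2)·(-0.240000 + (-0.215089)) = 1.002156
y(0.43) ≈ 1.0022

1.0022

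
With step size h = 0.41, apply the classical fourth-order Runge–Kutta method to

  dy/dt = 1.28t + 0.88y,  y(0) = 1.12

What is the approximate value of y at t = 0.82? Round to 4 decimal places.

2.8598

RK4: k1 = f(t_n, y_n); k2 = f(t_n + h/2, y_n + (h/2)·k1); k3 = f(t_n + h/2, y_n + (h/2)·k2); k4 = f(t_n + h, y_n + h·k3); y_{n+1} = y_n + (h/6)·(k1 + 2k2 + 2k3 + k4).
t=0.000000, y=1.120000:
  k1 = f(0.000000, 1.120000) = 0.985600
  k2 = f(0.205000, 1.322048) = 1.425802
  k3 = f(0.205000, 1.412289) = 1.505215
  k4 = f(0.410000, 1.737138) = 2.053481
  y ← 1.120000 + (0.41/6)·(k1 + 2k2 + 2k3 + k4) = 1.728243
t=0.410000, y=1.728243:
  k1 = f(0.410000, 1.728243) = 2.045654
  k2 = f(0.615000, 2.147602) = 2.677090
  k3 = f(0.615000, 2.277046) = 2.791001
  k4 = f(0.820000, 2.872553) = 3.577447
  y ← 1.728243 + (0.41/6)·(k1 + 2k2 + 2k3 + k4) = 2.859794
y(0.82) ≈ 2.8598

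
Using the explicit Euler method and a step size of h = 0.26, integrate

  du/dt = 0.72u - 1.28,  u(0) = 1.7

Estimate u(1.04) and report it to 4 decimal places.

1.6233

Euler: u_{n+1} = u_n + h·f(t_n, u_n).
t=0.000000, u=1.700000: f=-0.056000 → u ← 1.700000 + 0.26·(-0.056000) = 1.685440
t=0.260000, u=1.685440: f=-0.066483 → u ← 1.685440 + 0.26·(-0.066483) = 1.668154
t=0.520000, u=1.668154: f=-0.078929 → u ← 1.668154 + 0.26·(-0.078929) = 1.647633
t=0.780000, u=1.647633: f=-0.093704 → u ← 1.647633 + 0.26·(-0.093704) = 1.623270
u(1.04) ≈ 1.6233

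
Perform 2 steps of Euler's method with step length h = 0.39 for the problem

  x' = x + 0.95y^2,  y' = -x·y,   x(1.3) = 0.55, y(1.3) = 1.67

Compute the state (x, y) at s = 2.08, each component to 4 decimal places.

3.1365, 0.3920

Euler on (x,y): x_{n+1} = x_n + h·x', y_{n+1} = y_n + h·y'.
1.300000: (0.550000, 1.670000); f=(3.199455, -0.918500) → (1.797787, 1.311785)
1.690000: (1.797787, 1.311785); f=(3.432528, -2.358311) → (3.136474, 0.392044)
(x(2.08), y(2.08)) ≈ (3.1365, 0.3920)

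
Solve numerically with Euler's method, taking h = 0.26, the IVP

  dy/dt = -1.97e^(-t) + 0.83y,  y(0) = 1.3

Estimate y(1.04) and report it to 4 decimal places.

Euler: y_{n+1} = y_n + h·f(t_n, y_n).
t=0.000000, y=1.300000: f=-0.891000 → y ← 1.300000 + 0.26·(-0.891000) = 1.068340
t=0.260000, y=1.068340: f=-0.632249 → y ← 1.068340 + 0.26·(-0.632249) = 0.903955
t=0.520000, y=0.903955: f=-0.420923 → y ← 0.903955 + 0.26·(-0.420923) = 0.794515
t=0.780000, y=0.794515: f=-0.243612 → y ← 0.794515 + 0.26·(-0.243612) = 0.731176
y(1.04) ≈ 0.7312

0.7312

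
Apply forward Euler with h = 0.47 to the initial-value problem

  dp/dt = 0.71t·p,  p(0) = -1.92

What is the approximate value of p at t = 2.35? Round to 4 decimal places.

Euler: p_{n+1} = p_n + h·f(t_n, p_n).
t=0.000000, p=-1.920000: f=0.000000 → p ← -1.920000 + 0.47·0.000000 = -1.920000
t=0.470000, p=-1.920000: f=-0.640704 → p ← -1.920000 + 0.47·(-0.640704) = -2.221131
t=0.940000, p=-2.221131: f=-1.482383 → p ← -2.221131 + 0.47·(-1.482383) = -2.917851
t=1.410000, p=-2.917851: f=-2.921060 → p ← -2.917851 + 0.47·(-2.921060) = -4.290749
t=1.880000, p=-4.290749: f=-5.727292 → p ← -4.290749 + 0.47·(-5.727292) = -6.982576
p(2.35) ≈ -6.9826

-6.9826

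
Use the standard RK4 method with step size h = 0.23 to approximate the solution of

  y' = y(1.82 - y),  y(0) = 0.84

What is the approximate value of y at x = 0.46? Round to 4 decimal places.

RK4: k1 = f(x_n, y_n); k2 = f(x_n + h/2, y_n + (h/2)·k1); k3 = f(x_n + h/2, y_n + (h/2)·k2); k4 = f(x_n + h, y_n + h·k3); y_{n+1} = y_n + (h/6)·(k1 + 2k2 + 2k3 + k4).
x=0.000000, y=0.840000:
  k1 = f(0.000000, 0.840000) = 0.823200
  k2 = f(0.115000, 0.934668) = 0.827491
  k3 = f(0.115000, 0.935162) = 0.827467
  k4 = f(0.230000, 1.030317) = 0.813624
  y ← 0.840000 + (0.23/6)·(k1 + 2k2 + 2k3 + k4) = 1.029625
x=0.230000, y=1.029625:
  k1 = f(0.230000, 1.029625) = 0.813790
  k2 = f(0.345000, 1.123211) = 0.782641
  k3 = f(0.345000, 1.119629) = 0.784156
  k4 = f(0.460000, 1.209981) = 0.738111
  y ← 1.029625 + (0.23/6)·(k1 + 2k2 + 2k3 + k4) = 1.209236
y(0.46) ≈ 1.2092

1.2092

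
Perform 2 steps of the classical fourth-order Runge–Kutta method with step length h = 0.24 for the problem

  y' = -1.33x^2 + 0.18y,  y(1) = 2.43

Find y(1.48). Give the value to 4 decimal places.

RK4: k1 = f(x_n, y_n); k2 = f(x_n + h/2, y_n + (h/2)·k1); k3 = f(x_n + h/2, y_n + (h/2)·k2); k4 = f(x_n + h, y_n + h·k3); y_{n+1} = y_n + (h/6)·(k1 + 2k2 + 2k3 + k4).
x=1.000000, y=2.430000:
  k1 = f(1.000000, 2.430000) = -0.892600
  k2 = f(1.120000, 2.322888) = -1.250232
  k3 = f(1.120000, 2.279972) = -1.257957
  k4 = f(1.240000, 2.128090) = -1.661952
  y ← 2.430000 + (0.24/6)·(k1 + 2k2 + 2k3 + k4) = 2.127163
x=1.240000, y=2.127163:
  k1 = f(1.240000, 2.127163) = -1.662119
  k2 = f(1.360000, 1.927709) = -2.112980
  k3 = f(1.360000, 1.873605) = -2.122719
  k4 = f(1.480000, 1.617710) = -2.622044
  y ← 2.127163 + (0.24/6)·(k1 + 2k2 + 2k3 + k4) = 1.616940
y(1.48) ≈ 1.6169

1.6169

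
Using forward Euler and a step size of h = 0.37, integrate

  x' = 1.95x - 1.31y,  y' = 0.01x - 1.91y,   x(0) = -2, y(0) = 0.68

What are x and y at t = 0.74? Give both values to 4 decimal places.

-6.5876, 0.0424

Euler on (x,y): x_{n+1} = x_n + h·x', y_{n+1} = y_n + h·y'.
0.000000: (-2.000000, 0.680000); f=(-4.790800, -1.318800) → (-3.772596, 0.192044)
0.370000: (-3.772596, 0.192044); f=(-7.608140, -0.404530) → (-6.587608, 0.042368)
(x(0.74), y(0.74)) ≈ (-6.5876, 0.0424)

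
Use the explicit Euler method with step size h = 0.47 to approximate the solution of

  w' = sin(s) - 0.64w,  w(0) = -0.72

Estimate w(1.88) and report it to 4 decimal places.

Euler: w_{n+1} = w_n + h·f(s_n, w_n).
s=0.000000, w=-0.720000: f=0.460800 → w ← -0.720000 + 0.47·0.460800 = -0.503424
s=0.470000, w=-0.503424: f=0.775078 → w ← -0.503424 + 0.47·0.775078 = -0.139138
s=0.940000, w=-0.139138: f=0.896606 → w ← -0.139138 + 0.47·0.896606 = 0.282267
s=1.410000, w=0.282267: f=0.806449 → w ← 0.282267 + 0.47·0.806449 = 0.661298
w(1.88) ≈ 0.6613

0.6613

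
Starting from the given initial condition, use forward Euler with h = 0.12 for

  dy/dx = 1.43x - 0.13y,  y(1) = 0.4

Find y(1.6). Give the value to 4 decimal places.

Euler: y_{n+1} = y_n + h·f(x_n, y_n).
x=1.000000, y=0.400000: f=1.378000 → y ← 0.400000 + 0.12·1.378000 = 0.565360
x=1.120000, y=0.565360: f=1.528103 → y ← 0.565360 + 0.12·1.528103 = 0.748732
x=1.240000, y=0.748732: f=1.675865 → y ← 0.748732 + 0.12·1.675865 = 0.949836
x=1.360000, y=0.949836: f=1.821321 → y ← 0.949836 + 0.12·1.821321 = 1.168395
x=1.480000, y=1.168395: f=1.964509 → y ← 1.168395 + 0.12·1.964509 = 1.404136
y(1.6) ≈ 1.4041

1.4041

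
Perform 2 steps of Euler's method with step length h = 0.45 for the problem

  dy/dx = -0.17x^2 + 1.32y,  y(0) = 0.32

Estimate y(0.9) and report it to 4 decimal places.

0.7976

Euler: y_{n+1} = y_n + h·f(x_n, y_n).
x=0.000000, y=0.320000: f=0.422400 → y ← 0.320000 + 0.45·0.422400 = 0.510080
x=0.450000, y=0.510080: f=0.638881 → y ← 0.510080 + 0.45·0.638881 = 0.797576
y(0.9) ≈ 0.7976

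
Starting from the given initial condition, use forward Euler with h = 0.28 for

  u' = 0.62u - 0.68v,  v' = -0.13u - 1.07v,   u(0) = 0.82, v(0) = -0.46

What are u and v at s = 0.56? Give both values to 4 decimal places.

1.2992, -0.2848

Euler on (u,v): u_{n+1} = u_n + h·u', v_{n+1} = v_n + h·v'.
0.000000: (0.820000, -0.460000); f=(0.821200, 0.385600) → (1.049936, -0.352032)
0.280000: (1.049936, -0.352032); f=(0.890342, 0.240183) → (1.299232, -0.284781)
(u(0.56), v(0.56)) ≈ (1.2992, -0.2848)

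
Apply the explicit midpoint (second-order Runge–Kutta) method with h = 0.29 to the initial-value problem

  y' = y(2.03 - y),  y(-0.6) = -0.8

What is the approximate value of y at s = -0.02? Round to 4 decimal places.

-5.8902

Midpoint: k1 = f(s_n, y_n); k2 = f(s_n + h/2, y_n + (h/2)·k1); y_{n+1} = y_n + h·k2.
s=-0.600000, y=-0.800000:
  k1 = f(-0.600000, -0.800000) = -2.264000
  k2 = f(-0.455000, -1.128280) = -3.563424
  y ← -0.800000 + 0.29·(-3.563424) = -1.833393
s=-0.310000, y=-1.833393:
  k1 = f(-0.310000, -1.833393) = -7.083118
  k2 = f(-0.165000, -2.860445) = -13.988850
  y ← -1.833393 + 0.29·(-13.988850) = -5.890159
y(-0.02) ≈ -5.8902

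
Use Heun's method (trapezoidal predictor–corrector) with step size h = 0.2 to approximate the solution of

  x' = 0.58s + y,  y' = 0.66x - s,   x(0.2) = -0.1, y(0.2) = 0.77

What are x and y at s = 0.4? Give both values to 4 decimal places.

0.0835, 0.7085

Heun on (x,y): k1 = f(s_n, state_n); k2 = f(s_n + h, state_n + h·k1); state_{n+1} = state_n + (h/2)·(k1 + k2).
0.200000: (-0.100000, 0.770000)
  k1 = (0.886000, -0.266000)
  predictor → (0.077200, 0.716800)
  k2 = (0.948800, -0.349048)
  → (0.083480, 0.708495)
(x(0.4), y(0.4)) ≈ (0.0835, 0.7085)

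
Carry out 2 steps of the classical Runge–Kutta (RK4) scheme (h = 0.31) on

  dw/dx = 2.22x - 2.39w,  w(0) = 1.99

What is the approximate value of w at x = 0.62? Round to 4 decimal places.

0.7315

RK4: k1 = f(x_n, w_n); k2 = f(x_n + h/2, w_n + (h/2)·k1); k3 = f(x_n + h/2, w_n + (h/2)·k2); k4 = f(x_n + h, w_n + h·k3); w_{n+1} = w_n + (h/6)·(k1 + 2k2 + 2k3 + k4).
x=0.000000, w=1.990000:
  k1 = f(0.000000, 1.990000) = -4.756100
  k2 = f(0.155000, 1.252804) = -2.650103
  k3 = f(0.155000, 1.579234) = -3.430269
  k4 = f(0.310000, 0.926616) = -1.526413
  w ← 1.990000 + (0.31/6)·(k1 + 2k2 + 2k3 + k4) = 1.037098
x=0.310000, w=1.037098:
  k1 = f(0.310000, 1.037098) = -1.790465
  k2 = f(0.465000, 0.759576) = -0.783087
  k3 = f(0.465000, 0.915720) = -1.156270
  k4 = f(0.620000, 0.678655) = -0.245584
  w ← 1.037098 + (0.31/6)·(k1 + 2k2 + 2k3 + k4) = 0.731502
w(0.62) ≈ 0.7315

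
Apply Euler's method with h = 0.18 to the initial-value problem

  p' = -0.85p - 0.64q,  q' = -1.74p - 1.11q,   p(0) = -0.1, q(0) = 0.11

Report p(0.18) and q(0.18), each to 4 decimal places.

-0.0974, 0.1193

Euler on (p,q): p_{n+1} = p_n + h·p', q_{n+1} = q_n + h·q'.
0.000000: (-0.100000, 0.110000); f=(0.014600, 0.051900) → (-0.097372, 0.119342)
(p(0.18), q(0.18)) ≈ (-0.0974, 0.1193)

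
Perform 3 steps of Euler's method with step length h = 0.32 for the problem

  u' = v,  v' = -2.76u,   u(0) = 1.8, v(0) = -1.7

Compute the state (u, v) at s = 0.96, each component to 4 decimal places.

-1.2044, -4.5786

Euler on (u,v): u_{n+1} = u_n + h·u', v_{n+1} = v_n + h·v'.
0.000000: (1.800000, -1.700000); f=(-1.700000, -4.968000) → (1.256000, -3.289760)
0.320000: (1.256000, -3.289760); f=(-3.289760, -3.466560) → (0.203277, -4.399059)
0.640000: (0.203277, -4.399059); f=(-4.399059, -0.561044) → (-1.204422, -4.578593)
(u(0.96), v(0.96)) ≈ (-1.2044, -4.5786)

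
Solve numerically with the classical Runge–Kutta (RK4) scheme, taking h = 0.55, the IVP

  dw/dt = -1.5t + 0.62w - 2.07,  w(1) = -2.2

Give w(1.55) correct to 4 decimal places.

-5.6883

RK4: k1 = f(t_n, w_n); k2 = f(t_n + h/2, w_n + (h/2)·k1); k3 = f(t_n + h/2, w_n + (h/2)·k2); k4 = f(t_n + h, w_n + h·k3); w_{n+1} = w_n + (h/6)·(k1 + 2k2 + 2k3 + k4).
t=1.000000, w=-2.200000:
  k1 = f(1.000000, -2.200000) = -4.934000
  k2 = f(1.275000, -3.556850) = -6.187747
  k3 = f(1.275000, -3.901630) = -6.401511
  k4 = f(1.550000, -5.720831) = -7.941915
  w ← -2.200000 + (0.55/6)·(k1 + 2k2 + 2k3 + k4) = -5.688323
w(1.55) ≈ -5.6883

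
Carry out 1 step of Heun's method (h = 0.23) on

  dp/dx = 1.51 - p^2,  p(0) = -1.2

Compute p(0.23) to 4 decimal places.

Heun: k1 = f(x_n, p_n); k2 = f(x_n + h, p_n + h·k1); p_{n+1} = p_n + (h/2)·(k1 + k2).
x=0.000000, p=-1.200000:
  k1 = f(0.000000, -1.200000) = 0.070000
  k2 = f(0.230000, -1.183900) = 0.108381
  p ← -1.200000 + (0.23/2)·(0.070000 + 0.108381) = -1.179486
p(0.23) ≈ -1.1795

-1.1795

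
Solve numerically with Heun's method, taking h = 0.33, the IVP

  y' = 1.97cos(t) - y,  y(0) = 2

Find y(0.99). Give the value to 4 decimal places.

Heun: k1 = f(t_n, y_n); k2 = f(t_n + h, y_n + h·k1); y_{n+1} = y_n + (h/2)·(k1 + k2).
t=0.000000, y=2.000000:
  k1 = f(0.000000, 2.000000) = -0.030000
  k2 = f(0.330000, 1.990100) = -0.126397
  y ← 2.000000 + (0.33/2)·(-0.030000 + (-0.126397)) = 1.974195
t=0.330000, y=1.974195:
  k1 = f(0.330000, 1.974195) = -0.110491
  k2 = f(0.660000, 1.937732) = -0.381448
  y ← 1.974195 + (0.33/2)·(-0.110491 + (-0.381448)) = 1.893025
t=0.660000, y=1.893025:
  k1 = f(0.660000, 1.893025) = -0.336740
  k2 = f(0.990000, 1.781900) = -0.700981
  y ← 1.893025 + (0.33/2)·(-0.336740 + (-0.700981)) = 1.721801
y(0.99) ≈ 1.7218

1.7218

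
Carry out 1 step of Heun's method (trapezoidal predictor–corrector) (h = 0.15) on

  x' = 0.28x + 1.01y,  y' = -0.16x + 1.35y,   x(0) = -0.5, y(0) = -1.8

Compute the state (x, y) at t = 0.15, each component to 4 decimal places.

-0.8266, -2.1847

Heun on (x,y): k1 = f(t_n, state_n); k2 = f(t_n + h, state_n + h·k1); state_{n+1} = state_n + (h/2)·(k1 + k2).
0.000000: (-0.500000, -1.800000)
  k1 = (-1.958000, -2.350000)
  predictor → (-0.793700, -2.152500)
  k2 = (-2.396261, -2.778883)
  → (-0.826570, -2.184666)
(x(0.15), y(0.15)) ≈ (-0.8266, -2.1847)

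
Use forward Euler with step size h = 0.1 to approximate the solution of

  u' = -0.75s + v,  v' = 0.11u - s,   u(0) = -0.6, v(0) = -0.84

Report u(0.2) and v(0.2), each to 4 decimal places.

Euler on (u,v): u_{n+1} = u_n + h·u', v_{n+1} = v_n + h·v'.
0.000000: (-0.600000, -0.840000); f=(-0.840000, -0.066000) → (-0.684000, -0.846600)
0.100000: (-0.684000, -0.846600); f=(-0.921600, -0.175240) → (-0.776160, -0.864124)
(u(0.2), v(0.2)) ≈ (-0.7762, -0.8641)

-0.7762, -0.8641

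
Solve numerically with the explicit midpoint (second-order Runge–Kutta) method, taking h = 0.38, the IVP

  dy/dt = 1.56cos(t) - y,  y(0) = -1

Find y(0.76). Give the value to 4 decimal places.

Midpoint: k1 = f(t_n, y_n); k2 = f(t_n + h/2, y_n + (h/2)·k1); y_{n+1} = y_n + h·k2.
t=0.000000, y=-1.000000:
  k1 = f(0.000000, -1.000000) = 2.560000
  k2 = f(0.190000, -0.513600) = 2.045527
  y ← -1.000000 + 0.38·2.045527 = -0.222700
t=0.380000, y=-0.222700:
  k1 = f(0.380000, -0.222700) = 1.671417
  k2 = f(0.570000, 0.094869) = 1.218496
  y ← -0.222700 + 0.38·1.218496 = 0.240329
y(0.76) ≈ 0.2403

0.2403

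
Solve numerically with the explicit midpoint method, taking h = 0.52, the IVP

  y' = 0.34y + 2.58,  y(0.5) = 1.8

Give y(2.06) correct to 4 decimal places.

8.3295

Midpoint: k1 = f(t_n, y_n); k2 = f(t_n + h/2, y_n + (h/2)·k1); y_{n+1} = y_n + h·k2.
t=0.500000, y=1.800000:
  k1 = f(0.500000, 1.800000) = 3.192000
  k2 = f(0.760000, 2.629920) = 3.474173
  y ← 1.800000 + 0.52·3.474173 = 3.606570
t=1.020000, y=3.606570:
  k1 = f(1.020000, 3.606570) = 3.806234
  k2 = f(1.280000, 4.596191) = 4.142705
  y ← 3.606570 + 0.52·4.142705 = 5.760776
t=1.540000, y=5.760776:
  k1 = f(1.540000, 5.760776) = 4.538664
  k2 = f(1.800000, 6.940829) = 4.939882
  y ← 5.760776 + 0.52·4.939882 = 8.329515
y(2.06) ≈ 8.3295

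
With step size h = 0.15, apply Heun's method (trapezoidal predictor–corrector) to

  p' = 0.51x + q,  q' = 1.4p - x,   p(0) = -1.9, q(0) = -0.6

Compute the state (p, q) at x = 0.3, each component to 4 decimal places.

-2.1833, -1.4913

Heun on (p,q): k1 = f(x_n, state_n); k2 = f(x_n + h, state_n + h·k1); state_{n+1} = state_n + (h/2)·(k1 + k2).
0.000000: (-1.900000, -0.600000)
  k1 = (-0.600000, -2.660000)
  predictor → (-1.990000, -0.999000)
  k2 = (-0.922500, -2.936000)
  → (-2.014187, -1.019700)
0.150000: (-2.014187, -1.019700)
  k1 = (-0.943200, -2.969862)
  predictor → (-2.155667, -1.465179)
  k2 = (-1.312179, -3.317934)
  → (-2.183341, -1.491285)
(p(0.3), q(0.3)) ≈ (-2.1833, -1.4913)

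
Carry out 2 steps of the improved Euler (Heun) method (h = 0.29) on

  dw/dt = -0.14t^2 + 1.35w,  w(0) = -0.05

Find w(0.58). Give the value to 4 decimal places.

Heun: k1 = f(t_n, w_n); k2 = f(t_n + h, w_n + h·k1); w_{n+1} = w_n + (h/2)·(k1 + k2).
t=0.000000, w=-0.050000:
  k1 = f(0.000000, -0.050000) = -0.067500
  k2 = f(0.290000, -0.069575) = -0.105700
  w ← -0.050000 + (0.29/2)·(-0.067500 + (-0.105700)) = -0.075114
t=0.290000, w=-0.075114:
  k1 = f(0.290000, -0.075114) = -0.113178
  k2 = f(0.580000, -0.107936) = -0.192809
  w ← -0.075114 + (0.29/2)·(-0.113178 + (-0.192809)) = -0.119482
w(0.58) ≈ -0.1195

-0.1195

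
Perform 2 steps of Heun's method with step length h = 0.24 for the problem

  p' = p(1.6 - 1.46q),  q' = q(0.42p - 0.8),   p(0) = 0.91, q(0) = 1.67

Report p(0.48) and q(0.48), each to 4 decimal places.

Heun on (p,q): k1 = f(s_n, state_n); k2 = f(s_n + h, state_n + h·k1); state_{n+1} = state_n + (h/2)·(k1 + k2).
0.000000: (0.910000, 1.670000)
  k1 = (-0.762762, -0.697726)
  predictor → (0.726937, 1.502546)
  k2 = (-0.431595, -0.743289)
  → (0.766677, 1.497078)
0.240000: (0.766677, 1.497078)
  k1 = (-0.449069, -0.715597)
  predictor → (0.658901, 1.325335)
  k2 = (-0.220725, -0.693497)
  → (0.686302, 1.327987)
(p(0.48), q(0.48)) ≈ (0.6863, 1.3280)

0.6863, 1.3280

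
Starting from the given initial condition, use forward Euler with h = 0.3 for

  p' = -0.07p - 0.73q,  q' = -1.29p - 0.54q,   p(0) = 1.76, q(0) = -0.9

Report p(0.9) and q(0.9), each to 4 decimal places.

2.5742, -2.4798

Euler on (p,q): p_{n+1} = p_n + h·p', q_{n+1} = q_n + h·q'.
0.000000: (1.760000, -0.900000); f=(0.533800, -1.784400) → (1.920140, -1.435320)
0.300000: (1.920140, -1.435320); f=(0.913374, -1.701908) → (2.194152, -1.945892)
0.600000: (2.194152, -1.945892); f=(1.266911, -1.779674) → (2.574225, -2.479795)
(p(0.9), q(0.9)) ≈ (2.5742, -2.4798)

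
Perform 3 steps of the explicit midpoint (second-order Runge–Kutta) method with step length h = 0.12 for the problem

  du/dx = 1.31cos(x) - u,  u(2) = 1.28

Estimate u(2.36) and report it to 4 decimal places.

0.6645

Midpoint: k1 = f(x_n, u_n); k2 = f(x_n + h/2, u_n + (h/2)·k1); u_{n+1} = u_n + h·k2.
x=2.000000, u=1.280000:
  k1 = f(2.000000, 1.280000) = -1.825152
  k2 = f(2.060000, 1.170491) = -1.786090
  u ← 1.280000 + 0.12·(-1.786090) = 1.065669
x=2.120000, u=1.065669:
  k1 = f(2.120000, 1.065669) = -1.749500
  k2 = f(2.180000, 0.960699) = -1.710300
  u ← 1.065669 + 0.12·(-1.710300) = 0.860433
x=2.240000, u=0.860433:
  k1 = f(2.240000, 0.860433) = -1.673107
  k2 = f(2.300000, 0.760047) = -1.632868
  u ← 0.860433 + 0.12·(-1.632868) = 0.664489
u(2.36) ≈ 0.6645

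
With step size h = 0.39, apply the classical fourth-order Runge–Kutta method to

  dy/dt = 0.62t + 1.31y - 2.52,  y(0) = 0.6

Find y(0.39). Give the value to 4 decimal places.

RK4: k1 = f(t_n, y_n); k2 = f(t_n + h/2, y_n + (h/2)·k1); k3 = f(t_n + h/2, y_n + (h/2)·k2); k4 = f(t_n + h, y_n + h·k3); y_{n+1} = y_n + (h/6)·(k1 + 2k2 + 2k3 + k4).
t=0.000000, y=0.600000:
  k1 = f(0.000000, 0.600000) = -1.734000
  k2 = f(0.195000, 0.261870) = -2.056050
  k3 = f(0.195000, 0.199070) = -2.138318
  k4 = f(0.390000, -0.233944) = -2.584667
  y ← 0.600000 + (0.39/6)·(k1 + 2k2 + 2k3 + k4) = -0.225981
y(0.39) ≈ -0.2260

-0.2260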